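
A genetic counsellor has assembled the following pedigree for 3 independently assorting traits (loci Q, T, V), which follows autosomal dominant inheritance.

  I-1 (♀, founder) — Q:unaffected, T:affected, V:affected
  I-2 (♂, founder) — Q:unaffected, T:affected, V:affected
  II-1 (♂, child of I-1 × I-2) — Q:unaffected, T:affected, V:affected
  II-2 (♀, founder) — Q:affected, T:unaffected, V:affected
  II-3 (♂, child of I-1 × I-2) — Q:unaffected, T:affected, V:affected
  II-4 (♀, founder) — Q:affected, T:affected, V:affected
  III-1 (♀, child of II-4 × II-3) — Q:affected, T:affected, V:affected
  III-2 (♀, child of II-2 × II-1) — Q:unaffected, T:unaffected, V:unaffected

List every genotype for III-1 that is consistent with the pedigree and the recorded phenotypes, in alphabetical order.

III-1 ∈ {Qq TT VV, Qq TT Vv, Qq Tt VV, Qq Tt Vv}

Q/I-1 un ·: qq
Q/I-2 un ·: qq
Q/II-1 un I-1×I-2: qq
Q/II-2 aff ·: Qq
Q/II-3 un I-1×I-2: qq
Q/II-4 aff ·: Qq|QQ
Q/III-1 aff II-4×II-3: Qq
Q/III-2 un II-2×II-1: qq
⇒ Q over [I-1,I-2,II-1,II-2,II-3,II-4,III-1,III-2]: 2 consistent
T/I-1 aff ·: Tt|TT
T/I-2 aff ·: Tt|TT
T/II-1 aff I-1×I-2: Tt
T/II-2 un ·: tt
T/II-3 aff I-1×I-2: Tt|TT
T/II-4 aff ·: Tt|TT
T/III-1 aff II-4×II-3: Tt|TT
T/III-2 un II-2×II-1: tt
⇒ T over [I-1,I-2,II-1,II-2,II-3,II-4,III-1,III-2]: 21 consistent
V/I-1 aff ·: Vv|VV
V/I-2 aff ·: Vv|VV
V/II-1 aff I-1×I-2: Vv
V/II-2 aff ·: Vv
V/II-3 aff I-1×I-2: Vv|VV
V/II-4 aff ·: Vv|VV
V/III-1 aff II-4×II-3: Vv|VV
V/III-2 un II-2×II-1: vv
⇒ V over [I-1,I-2,II-1,II-2,II-3,II-4,III-1,III-2]: 21 consistent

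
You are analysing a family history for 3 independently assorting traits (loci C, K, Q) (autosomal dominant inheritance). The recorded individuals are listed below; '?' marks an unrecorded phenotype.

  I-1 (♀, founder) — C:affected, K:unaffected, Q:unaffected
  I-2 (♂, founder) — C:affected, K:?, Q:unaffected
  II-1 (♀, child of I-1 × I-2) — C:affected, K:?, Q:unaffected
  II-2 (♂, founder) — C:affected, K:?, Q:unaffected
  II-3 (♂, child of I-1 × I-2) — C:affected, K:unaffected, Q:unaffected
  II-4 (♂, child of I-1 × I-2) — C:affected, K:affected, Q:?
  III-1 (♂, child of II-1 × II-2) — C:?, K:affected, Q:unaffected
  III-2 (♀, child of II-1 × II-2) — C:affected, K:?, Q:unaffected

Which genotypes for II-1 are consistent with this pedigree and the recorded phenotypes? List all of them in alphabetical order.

II-1 ∈ {CC Kk qq, CC kk qq, Cc Kk qq, Cc kk qq}

C/I-1 aff ·: Cc|CC
C/I-2 aff ·: Cc|CC
C/II-1 aff I-1×I-2: Cc|CC
C/II-2 aff ·: Cc|CC
C/II-3 aff I-1×I-2: Cc|CC
C/II-4 aff I-1×I-2: Cc|CC
C/III-1 ? II-1×II-2: cc|Cc|CC
C/III-2 aff II-1×II-2: Cc|CC
⇒ C over [I-1,I-2,II-1,II-2,II-3,II-4,III-1,III-2]: 185 consistent
K/I-1 un ·: kk
K/I-2 ? ·: Kk
K/II-1 ? I-1×I-2: kk|Kk
K/II-2 ? ·: kk|Kk|KK
K/II-3 un I-1×I-2: kk
K/II-4 aff I-1×I-2: Kk
K/III-1 aff II-1×II-2: Kk|KK
K/III-2 ? II-1×II-2: kk|Kk|KK
⇒ K over [I-1,I-2,II-1,II-2,II-3,II-4,III-1,III-2]: 15 consistent
Q/I-1 un ·: qq
Q/I-2 un ·: qq
Q/II-1 un I-1×I-2: qq
Q/II-2 un ·: qq
Q/II-3 un I-1×I-2: qq
Q/II-4 ? I-1×I-2: qq
Q/III-1 un II-1×II-2: qq
Q/III-2 un II-1×II-2: qq
⇒ Q over [I-1,I-2,II-1,II-2,II-3,II-4,III-1,III-2]: 1 consistent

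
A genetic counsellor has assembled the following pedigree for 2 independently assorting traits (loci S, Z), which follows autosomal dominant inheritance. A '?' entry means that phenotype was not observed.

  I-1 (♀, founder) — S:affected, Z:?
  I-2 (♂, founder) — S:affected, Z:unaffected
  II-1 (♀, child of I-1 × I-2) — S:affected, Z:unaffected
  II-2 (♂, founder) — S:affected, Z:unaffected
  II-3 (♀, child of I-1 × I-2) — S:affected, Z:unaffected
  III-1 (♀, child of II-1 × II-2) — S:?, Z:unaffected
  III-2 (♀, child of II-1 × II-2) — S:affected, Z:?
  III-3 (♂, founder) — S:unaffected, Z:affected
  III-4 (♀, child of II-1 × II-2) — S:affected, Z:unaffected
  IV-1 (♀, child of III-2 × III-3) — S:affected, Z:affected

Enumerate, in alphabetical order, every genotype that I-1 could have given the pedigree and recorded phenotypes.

I-1 ∈ {SS Zz, SS zz, Ss Zz, Ss zz}

S/I-1 aff ·: Ss|SS
S/I-2 aff ·: Ss|SS
S/II-1 aff I-1×I-2: Ss|SS
S/II-2 aff ·: Ss|SS
S/II-3 aff I-1×I-2: Ss|SS
S/III-1 ? II-1×II-2: ss|Ss|SS
S/III-2 aff II-1×II-2: Ss|SS
S/III-3 un ·: ss
S/III-4 aff II-1×II-2: Ss|SS
S/IV-1 aff III-2×III-3: Ss
⇒ S over [I-1,I-2,II-1,II-2,II-3,III-1,III-2,III-3,III-4,IV-1]: 183 consistent
Z/I-1 ? ·: zz|Zz
Z/I-2 un ·: zz
Z/II-1 un I-1×I-2: zz
Z/II-2 un ·: zz
Z/II-3 un I-1×I-2: zz
Z/III-1 un II-1×II-2: zz
Z/III-2 ? II-1×II-2: zz
Z/III-3 aff ·: Zz|ZZ
Z/III-4 un II-1×II-2: zz
Z/IV-1 aff III-2×III-3: Zz
⇒ Z over [I-1,I-2,II-1,II-2,II-3,III-1,III-2,III-3,III-4,IV-1]: 4 consistent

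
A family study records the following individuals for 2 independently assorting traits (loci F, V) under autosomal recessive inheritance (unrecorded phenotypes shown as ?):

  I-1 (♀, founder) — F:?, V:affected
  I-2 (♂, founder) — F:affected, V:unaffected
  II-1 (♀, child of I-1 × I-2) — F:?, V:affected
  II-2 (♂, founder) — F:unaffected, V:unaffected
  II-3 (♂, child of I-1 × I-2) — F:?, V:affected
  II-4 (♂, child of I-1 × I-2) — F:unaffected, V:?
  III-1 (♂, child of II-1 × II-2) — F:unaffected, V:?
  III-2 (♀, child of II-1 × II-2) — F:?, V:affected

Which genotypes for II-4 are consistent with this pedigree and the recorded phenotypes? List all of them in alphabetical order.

II-4 ∈ {Ff Vv, Ff vv}

F/I-1 ? ·: FF|Ff
F/I-2 aff ·: ff
F/II-1 ? I-1×I-2: Ff|ff
F/II-2 un ·: FF|Ff
F/II-3 ? I-1×I-2: Ff|ff
F/II-4 un I-1×I-2: Ff
F/III-1 un II-1×II-2: FF|Ff
F/III-2 ? II-1×II-2: FF|Ff|ff
⇒ F over [I-1,I-2,II-1,II-2,II-3,II-4,III-1,III-2]: 36 consistent
V/I-1 aff ·: vv
V/I-2 un ·: Vv
V/II-1 aff I-1×I-2: vv
V/II-2 un ·: Vv
V/II-3 aff I-1×I-2: vv
V/II-4 ? I-1×I-2: Vv|vv
V/III-1 ? II-1×II-2: Vv|vv
V/III-2 aff II-1×II-2: vv
⇒ V over [I-1,I-2,II-1,II-2,II-3,II-4,III-1,III-2]: 4 consistent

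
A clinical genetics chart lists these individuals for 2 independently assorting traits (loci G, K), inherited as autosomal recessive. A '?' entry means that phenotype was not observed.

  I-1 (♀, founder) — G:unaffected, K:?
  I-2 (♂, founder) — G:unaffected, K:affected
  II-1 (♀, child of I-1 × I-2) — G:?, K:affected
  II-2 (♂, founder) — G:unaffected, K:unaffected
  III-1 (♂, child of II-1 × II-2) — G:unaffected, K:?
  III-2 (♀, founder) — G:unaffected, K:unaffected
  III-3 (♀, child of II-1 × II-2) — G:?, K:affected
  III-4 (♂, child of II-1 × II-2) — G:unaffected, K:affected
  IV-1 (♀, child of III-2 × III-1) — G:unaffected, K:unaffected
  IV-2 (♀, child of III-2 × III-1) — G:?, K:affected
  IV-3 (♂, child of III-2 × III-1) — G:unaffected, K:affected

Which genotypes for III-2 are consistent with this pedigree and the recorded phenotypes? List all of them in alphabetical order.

III-2 ∈ {GG Kk, Gg Kk}

G/I-1 un ·: GG|Gg
G/I-2 un ·: GG|Gg
G/II-1 ? I-1×I-2: GG|Gg|gg
G/II-2 un ·: GG|Gg
G/III-1 un II-1×II-2: GG|Gg
G/III-2 un ·: GG|Gg
G/III-3 ? II-1×II-2: GG|Gg|gg
G/III-4 un II-1×II-2: GG|Gg
G/IV-1 un III-2×III-1: GG|Gg
G/IV-2 ? III-2×III-1: GG|Gg|gg
G/IV-3 un III-2×III-1: GG|Gg
⇒ G over [I-1,I-2,II-1,II-2,III-1,III-2,III-3,III-4,IV-1,IV-2,IV-3]: 1430 consistent
K/I-1 ? ·: Kk|kk
K/I-2 aff ·: kk
K/II-1 aff I-1×I-2: kk
K/II-2 un ·: Kk
K/III-1 ? II-1×II-2: Kk|kk
K/III-2 un ·: Kk
K/III-3 aff II-1×II-2: kk
K/III-4 aff II-1×II-2: kk
K/IV-1 un III-2×III-1: KK|Kk
K/IV-2 aff III-2×III-1: kk
K/IV-3 aff III-2×III-1: kk
⇒ K over [I-1,I-2,II-1,II-2,III-1,III-2,III-3,III-4,IV-1,IV-2,IV-3]: 6 consistent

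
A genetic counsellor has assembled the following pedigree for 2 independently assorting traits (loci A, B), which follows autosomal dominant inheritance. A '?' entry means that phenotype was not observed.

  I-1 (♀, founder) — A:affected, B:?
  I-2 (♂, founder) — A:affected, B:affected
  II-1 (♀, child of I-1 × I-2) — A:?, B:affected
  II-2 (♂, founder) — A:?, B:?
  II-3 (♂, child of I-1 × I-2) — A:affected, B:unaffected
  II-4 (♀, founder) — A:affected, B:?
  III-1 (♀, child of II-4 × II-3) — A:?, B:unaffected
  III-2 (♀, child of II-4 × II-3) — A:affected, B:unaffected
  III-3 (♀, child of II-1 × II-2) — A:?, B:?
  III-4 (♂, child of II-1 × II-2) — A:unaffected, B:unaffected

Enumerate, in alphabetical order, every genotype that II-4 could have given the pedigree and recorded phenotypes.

II-4 ∈ {AA Bb, AA bb, Aa Bb, Aa bb}

A/I-1 aff ·: Aa|AA
A/I-2 aff ·: Aa|AA
A/II-1 ? I-1×I-2: aa|Aa
A/II-2 ? ·: aa|Aa
A/II-3 aff I-1×I-2: Aa|AA
A/II-4 aff ·: Aa|AA
A/III-1 ? II-4×II-3: aa|Aa|AA
A/III-2 aff II-4×II-3: Aa|AA
A/III-3 ? II-1×II-2: aa|Aa|AA
A/III-4 un II-1×II-2: aa
⇒ A over [I-1,I-2,II-1,II-2,II-3,II-4,III-1,III-2,III-3,III-4]: 270 consistent
B/I-1 ? ·: bb|Bb
B/I-2 aff ·: Bb
B/II-1 aff I-1×I-2: Bb
B/II-2 ? ·: bb|Bb
B/II-3 un I-1×I-2: bb
B/II-4 ? ·: bb|Bb
B/III-1 un II-4×II-3: bb
B/III-2 un II-4×II-3: bb
B/III-3 ? II-1×II-2: bb|Bb|BB
B/III-4 un II-1×II-2: bb
⇒ B over [I-1,I-2,II-1,II-2,II-3,II-4,III-1,III-2,III-3,III-4]: 20 consistent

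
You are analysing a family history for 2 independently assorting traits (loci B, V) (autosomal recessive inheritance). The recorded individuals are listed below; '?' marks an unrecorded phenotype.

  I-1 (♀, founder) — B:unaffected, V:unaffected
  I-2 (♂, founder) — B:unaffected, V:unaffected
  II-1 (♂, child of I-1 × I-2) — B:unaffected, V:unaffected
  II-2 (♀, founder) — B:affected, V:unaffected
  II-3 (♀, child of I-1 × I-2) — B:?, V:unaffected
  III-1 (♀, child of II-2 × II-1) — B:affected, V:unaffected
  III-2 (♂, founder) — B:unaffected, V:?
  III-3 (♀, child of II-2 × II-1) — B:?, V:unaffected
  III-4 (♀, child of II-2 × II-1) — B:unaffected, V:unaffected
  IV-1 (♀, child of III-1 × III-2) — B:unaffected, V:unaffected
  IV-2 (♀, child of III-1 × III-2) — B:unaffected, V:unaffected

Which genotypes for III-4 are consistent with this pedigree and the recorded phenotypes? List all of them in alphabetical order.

B/I-1 un ·: BB|Bb
B/I-2 un ·: BB|Bb
B/II-1 un I-1×I-2: Bb
B/II-2 aff ·: bb
B/II-3 ? I-1×I-2: BB|Bb|bb
B/III-1 aff II-2×II-1: bb
B/III-2 un ·: BB|Bb
B/III-3 ? II-2×II-1: Bb|bb
B/III-4 un II-2×II-1: Bb
B/IV-1 un III-1×III-2: Bb
B/IV-2 un III-1×III-2: Bb
⇒ B over [I-1,I-2,II-1,II-2,II-3,III-1,III-2,III-3,III-4,IV-1,IV-2]: 28 consistent
V/I-1 un ·: VV|Vv
V/I-2 un ·: VV|Vv
V/II-1 un I-1×I-2: VV|Vv
V/II-2 un ·: VV|Vv
V/II-3 un I-1×I-2: VV|Vv
V/III-1 un II-2×II-1: VV|Vv
V/III-2 ? ·: VV|Vv|vv
V/III-3 un II-2×II-1: VV|Vv
V/III-4 un II-2×II-1: VV|Vv
V/IV-1 un III-1×III-2: VV|Vv
V/IV-2 un III-1×III-2: VV|Vv
⇒ V over [I-1,I-2,II-1,II-2,II-3,III-1,III-2,III-3,III-4,IV-1,IV-2]: 1182 consistent

III-4 ∈ {Bb VV, Bb Vv}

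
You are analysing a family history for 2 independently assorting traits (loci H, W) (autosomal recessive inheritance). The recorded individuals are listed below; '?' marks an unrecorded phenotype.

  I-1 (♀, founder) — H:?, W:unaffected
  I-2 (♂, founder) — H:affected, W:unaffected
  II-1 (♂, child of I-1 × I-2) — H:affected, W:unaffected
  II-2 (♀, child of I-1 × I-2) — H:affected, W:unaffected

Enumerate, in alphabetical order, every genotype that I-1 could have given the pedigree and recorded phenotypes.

I-1 ∈ {Hh WW, Hh Ww, hh WW, hh Ww}

H/I-1 ? ·: Hh|hh
H/I-2 aff ·: hh
H/II-1 aff I-1×I-2: hh
H/II-2 aff I-1×I-2: hh
⇒ H over [I-1,I-2,II-1,II-2]: 2 consistent
W/I-1 un ·: WW|Ww
W/I-2 un ·: WW|Ww
W/II-1 un I-1×I-2: WW|Ww
W/II-2 un I-1×I-2: WW|Ww
⇒ W over [I-1,I-2,II-1,II-2]: 13 consistent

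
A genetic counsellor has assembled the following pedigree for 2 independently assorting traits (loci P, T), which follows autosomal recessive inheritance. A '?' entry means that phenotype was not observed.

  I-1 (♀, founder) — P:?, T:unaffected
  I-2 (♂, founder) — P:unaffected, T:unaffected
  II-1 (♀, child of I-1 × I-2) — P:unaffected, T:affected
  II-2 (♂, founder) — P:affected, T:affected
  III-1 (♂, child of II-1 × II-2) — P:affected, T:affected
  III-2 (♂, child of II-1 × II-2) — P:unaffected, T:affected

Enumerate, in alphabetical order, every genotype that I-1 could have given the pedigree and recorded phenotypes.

P/I-1 ? ·: PP|Pp|pp
P/I-2 un ·: PP|Pp
P/II-1 un I-1×I-2: Pp
P/II-2 aff ·: pp
P/III-1 aff II-1×II-2: pp
P/III-2 un II-1×II-2: Pp
⇒ P over [I-1,I-2,II-1,II-2,III-1,III-2]: 5 consistent
T/I-1 un ·: Tt
T/I-2 un ·: Tt
T/II-1 aff I-1×I-2: tt
T/II-2 aff ·: tt
T/III-1 aff II-1×II-2: tt
T/III-2 aff II-1×II-2: tt
⇒ T over [I-1,I-2,II-1,II-2,III-1,III-2]: 1 consistent

I-1 ∈ {PP Tt, Pp Tt, pp Tt}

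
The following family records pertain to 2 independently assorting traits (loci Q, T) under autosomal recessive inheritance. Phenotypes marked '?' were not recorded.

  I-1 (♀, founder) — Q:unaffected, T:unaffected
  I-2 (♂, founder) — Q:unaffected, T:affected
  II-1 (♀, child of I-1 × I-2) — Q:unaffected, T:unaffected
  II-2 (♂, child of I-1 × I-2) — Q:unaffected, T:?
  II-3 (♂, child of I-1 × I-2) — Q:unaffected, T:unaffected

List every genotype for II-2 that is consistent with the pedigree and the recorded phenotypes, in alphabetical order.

II-2 ∈ {QQ Tt, QQ tt, Qq Tt, Qq tt}

Q/I-1 un ·: QQ|Qq
Q/I-2 un ·: QQ|Qq
Q/II-1 un I-1×I-2: QQ|Qq
Q/II-2 un I-1×I-2: QQ|Qq
Q/II-3 un I-1×I-2: QQ|Qq
⇒ Q over [I-1,I-2,II-1,II-2,II-3]: 25 consistent
T/I-1 un ·: TT|Tt
T/I-2 aff ·: tt
T/II-1 un I-1×I-2: Tt
T/II-2 ? I-1×I-2: Tt|tt
T/II-3 un I-1×I-2: Tt
⇒ T over [I-1,I-2,II-1,II-2,II-3]: 3 consistent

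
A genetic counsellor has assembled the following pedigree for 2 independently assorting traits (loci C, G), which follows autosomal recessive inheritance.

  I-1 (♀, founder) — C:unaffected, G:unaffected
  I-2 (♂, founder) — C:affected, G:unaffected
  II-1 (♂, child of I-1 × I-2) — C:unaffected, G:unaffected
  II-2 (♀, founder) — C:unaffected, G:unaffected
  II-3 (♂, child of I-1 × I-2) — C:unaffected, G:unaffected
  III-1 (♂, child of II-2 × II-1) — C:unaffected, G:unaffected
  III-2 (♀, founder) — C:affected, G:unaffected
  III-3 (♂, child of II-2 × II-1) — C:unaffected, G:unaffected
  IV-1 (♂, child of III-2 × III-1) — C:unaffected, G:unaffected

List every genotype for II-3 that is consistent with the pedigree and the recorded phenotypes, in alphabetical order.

C/I-1 un ·: CC|Cc
C/I-2 aff ·: cc
C/II-1 un I-1×I-2: Cc
C/II-2 un ·: CC|Cc
C/II-3 un I-1×I-2: Cc
C/III-1 un II-2×II-1: CC|Cc
C/III-2 aff ·: cc
C/III-3 un II-2×II-1: CC|Cc
C/IV-1 un III-2×III-1: Cc
⇒ C over [I-1,I-2,II-1,II-2,II-3,III-1,III-2,III-3,IV-1]: 16 consistent
G/I-1 un ·: GG|Gg
G/I-2 un ·: GG|Gg
G/II-1 un I-1×I-2: GG|Gg
G/II-2 un ·: GG|Gg
G/II-3 un I-1×I-2: GG|Gg
G/III-1 un II-2×II-1: GG|Gg
G/III-2 un ·: GG|Gg
G/III-3 un II-2×II-1: GG|Gg
G/IV-1 un III-2×III-1: GG|Gg
⇒ G over [I-1,I-2,II-1,II-2,II-3,III-1,III-2,III-3,IV-1]: 287 consistent

II-3 ∈ {Cc GG, Cc Gg}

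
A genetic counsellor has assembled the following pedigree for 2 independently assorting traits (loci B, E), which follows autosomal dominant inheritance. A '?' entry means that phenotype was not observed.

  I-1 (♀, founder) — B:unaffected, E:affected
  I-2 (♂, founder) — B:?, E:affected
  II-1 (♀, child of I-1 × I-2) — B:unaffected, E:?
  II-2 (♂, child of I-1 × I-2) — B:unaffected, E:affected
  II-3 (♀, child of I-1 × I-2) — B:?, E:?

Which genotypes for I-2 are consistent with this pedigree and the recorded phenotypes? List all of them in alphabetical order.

I-2 ∈ {Bb EE, Bb Ee, bb EE, bb Ee}

B/I-1 un ·: bb
B/I-2 ? ·: bb|Bb
B/II-1 un I-1×I-2: bb
B/II-2 un I-1×I-2: bb
B/II-3 ? I-1×I-2: bb|Bb
⇒ B over [I-1,I-2,II-1,II-2,II-3]: 3 consistent
E/I-1 aff ·: Ee|EE
E/I-2 aff ·: Ee|EE
E/II-1 ? I-1×I-2: ee|Ee|EE
E/II-2 aff I-1×I-2: Ee|EE
E/II-3 ? I-1×I-2: ee|Ee|EE
⇒ E over [I-1,I-2,II-1,II-2,II-3]: 35 consistent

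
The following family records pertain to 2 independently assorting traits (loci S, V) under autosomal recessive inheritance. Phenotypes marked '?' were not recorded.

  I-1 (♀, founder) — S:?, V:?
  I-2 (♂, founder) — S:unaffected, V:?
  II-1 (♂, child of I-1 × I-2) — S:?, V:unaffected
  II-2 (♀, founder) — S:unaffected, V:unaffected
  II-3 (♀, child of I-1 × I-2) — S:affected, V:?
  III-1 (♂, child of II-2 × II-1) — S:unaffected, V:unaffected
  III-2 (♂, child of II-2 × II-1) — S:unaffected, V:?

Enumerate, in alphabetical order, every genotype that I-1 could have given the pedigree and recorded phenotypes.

S/I-1 ? ·: Ss|ss
S/I-2 un ·: Ss
S/II-1 ? I-1×I-2: SS|Ss|ss
S/II-2 un ·: SS|Ss
S/II-3 aff I-1×I-2: ss
S/III-1 un II-2×II-1: SS|Ss
S/III-2 un II-2×II-1: SS|Ss
⇒ S over [I-1,I-2,II-1,II-2,II-3,III-1,III-2]: 25 consistent
V/I-1 ? ·: VV|Vv|vv
V/I-2 ? ·: VV|Vv|vv
V/II-1 un I-1×I-2: VV|Vv
V/II-2 un ·: VV|Vv
V/II-3 ? I-1×I-2: VV|Vv|vv
V/III-1 un II-2×II-1: VV|Vv
V/III-2 ? II-2×II-1: VV|Vv|vv
⇒ V over [I-1,I-2,II-1,II-2,II-3,III-1,III-2]: 170 consistent

I-1 ∈ {Ss VV, Ss Vv, Ss vv, ss VV, ss Vv, ss vv}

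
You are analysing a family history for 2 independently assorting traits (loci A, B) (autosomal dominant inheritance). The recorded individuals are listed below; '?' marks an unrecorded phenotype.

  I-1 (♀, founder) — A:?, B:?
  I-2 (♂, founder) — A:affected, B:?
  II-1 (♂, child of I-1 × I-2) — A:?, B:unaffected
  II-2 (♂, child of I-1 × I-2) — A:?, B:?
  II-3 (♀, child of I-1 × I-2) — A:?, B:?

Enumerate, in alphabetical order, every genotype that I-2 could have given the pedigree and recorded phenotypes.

A/I-1 ? ·: aa|Aa|AA
A/I-2 aff ·: Aa|AA
A/II-1 ? I-1×I-2: aa|Aa|AA
A/II-2 ? I-1×I-2: aa|Aa|AA
A/II-3 ? I-1×I-2: aa|Aa|AA
⇒ A over [I-1,I-2,II-1,II-2,II-3]: 53 consistent
B/I-1 ? ·: bb|Bb
B/I-2 ? ·: bb|Bb
B/II-1 un I-1×I-2: bb
B/II-2 ? I-1×I-2: bb|Bb|BB
B/II-3 ? I-1×I-2: bb|Bb|BB
⇒ B over [I-1,I-2,II-1,II-2,II-3]: 18 consistent

I-2 ∈ {AA Bb, AA bb, Aa Bb, Aa bb}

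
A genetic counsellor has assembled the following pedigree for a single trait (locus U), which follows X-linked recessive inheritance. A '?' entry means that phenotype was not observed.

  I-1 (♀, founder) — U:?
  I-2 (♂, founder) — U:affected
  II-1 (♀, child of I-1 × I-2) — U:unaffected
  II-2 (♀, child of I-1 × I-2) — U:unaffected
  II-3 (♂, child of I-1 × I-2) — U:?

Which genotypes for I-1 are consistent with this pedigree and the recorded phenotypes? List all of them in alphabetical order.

I-1 ∈ {X^UX^U, X^UX^u}

U/I-1 ? ·: X^UX^U|X^UX^u
U/I-2 aff ·: X^uY
U/II-1 un I-1×I-2: X^UX^u
U/II-2 un I-1×I-2: X^UX^u
U/II-3 ? I-1×I-2: X^UY|X^uY
⇒ U over [I-1,I-2,II-1,II-2,II-3]: 3 consistent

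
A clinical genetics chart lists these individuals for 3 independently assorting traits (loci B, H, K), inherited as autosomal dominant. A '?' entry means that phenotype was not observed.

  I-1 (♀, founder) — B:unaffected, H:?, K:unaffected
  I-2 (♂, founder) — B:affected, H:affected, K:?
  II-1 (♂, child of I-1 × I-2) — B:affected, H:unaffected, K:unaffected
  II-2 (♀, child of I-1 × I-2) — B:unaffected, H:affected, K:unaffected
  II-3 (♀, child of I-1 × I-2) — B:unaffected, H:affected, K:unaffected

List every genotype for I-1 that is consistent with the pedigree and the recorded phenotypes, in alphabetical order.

B/I-1 un ·: bb
B/I-2 aff ·: Bb
B/II-1 aff I-1×I-2: Bb
B/II-2 un I-1×I-2: bb
B/II-3 un I-1×I-2: bb
⇒ B over [I-1,I-2,II-1,II-2,II-3]: 1 consistent
H/I-1 ? ·: hh|Hh
H/I-2 aff ·: Hh
H/II-1 un I-1×I-2: hh
H/II-2 aff I-1×I-2: Hh|HH
H/II-3 aff I-1×I-2: Hh|HH
⇒ H over [I-1,I-2,II-1,II-2,II-3]: 5 consistent
K/I-1 un ·: kk
K/I-2 ? ·: kk|Kk
K/II-1 un I-1×I-2: kk
K/II-2 un I-1×I-2: kk
K/II-3 un I-1×I-2: kk
⇒ K over [I-1,I-2,II-1,II-2,II-3]: 2 consistent

I-1 ∈ {bb Hh kk, bb hh kk}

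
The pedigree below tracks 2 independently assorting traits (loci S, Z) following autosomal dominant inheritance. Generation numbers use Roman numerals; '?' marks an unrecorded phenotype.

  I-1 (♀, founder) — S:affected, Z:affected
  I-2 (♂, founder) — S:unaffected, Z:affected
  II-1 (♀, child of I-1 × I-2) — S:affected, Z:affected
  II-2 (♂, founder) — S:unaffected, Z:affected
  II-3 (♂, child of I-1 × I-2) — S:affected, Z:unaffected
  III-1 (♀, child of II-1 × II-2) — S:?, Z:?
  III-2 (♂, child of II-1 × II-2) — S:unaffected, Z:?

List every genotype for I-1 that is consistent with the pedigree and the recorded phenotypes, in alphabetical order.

I-1 ∈ {SS Zz, Ss Zz}

S/I-1 aff ·: Ss|SS
S/I-2 un ·: ss
S/II-1 aff I-1×I-2: Ss
S/II-2 un ·: ss
S/II-3 aff I-1×I-2: Ss
S/III-1 ? II-1×II-2: ss|Ss
S/III-2 un II-1×II-2: ss
⇒ S over [I-1,I-2,II-1,II-2,II-3,III-1,III-2]: 4 consistent
Z/I-1 aff ·: Zz
Z/I-2 aff ·: Zz
Z/II-1 aff I-1×I-2: Zz|ZZ
Z/II-2 aff ·: Zz|ZZ
Z/II-3 un I-1×I-2: zz
Z/III-1 ? II-1×II-2: zz|Zz|ZZ
Z/III-2 ? II-1×II-2: zz|Zz|ZZ
⇒ Z over [I-1,I-2,II-1,II-2,II-3,III-1,III-2]: 18 consistent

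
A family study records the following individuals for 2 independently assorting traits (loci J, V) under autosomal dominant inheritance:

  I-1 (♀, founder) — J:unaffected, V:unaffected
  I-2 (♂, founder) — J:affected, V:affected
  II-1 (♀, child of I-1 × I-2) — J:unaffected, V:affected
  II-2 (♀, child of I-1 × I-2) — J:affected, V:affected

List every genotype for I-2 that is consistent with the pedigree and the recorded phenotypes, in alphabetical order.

J/I-1 un ·: jj
J/I-2 aff ·: Jj
J/II-1 un I-1×I-2: jj
J/II-2 aff I-1×I-2: Jj
⇒ J over [I-1,I-2,II-1,II-2]: 1 consistent
V/I-1 un ·: vv
V/I-2 aff ·: Vv|VV
V/II-1 aff I-1×I-2: Vv
V/II-2 aff I-1×I-2: Vv
⇒ V over [I-1,I-2,II-1,II-2]: 2 consistent

I-2 ∈ {Jj VV, Jj Vv}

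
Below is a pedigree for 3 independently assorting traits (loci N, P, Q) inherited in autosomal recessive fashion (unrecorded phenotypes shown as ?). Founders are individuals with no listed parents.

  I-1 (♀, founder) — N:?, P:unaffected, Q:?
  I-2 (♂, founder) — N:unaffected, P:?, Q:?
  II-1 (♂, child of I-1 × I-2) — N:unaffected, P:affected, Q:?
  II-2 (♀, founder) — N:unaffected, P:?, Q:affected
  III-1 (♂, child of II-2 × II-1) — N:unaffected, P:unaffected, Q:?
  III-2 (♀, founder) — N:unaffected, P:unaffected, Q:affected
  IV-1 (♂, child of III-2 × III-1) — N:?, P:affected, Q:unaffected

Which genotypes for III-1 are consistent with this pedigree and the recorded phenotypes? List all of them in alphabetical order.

III-1 ∈ {NN Pp Qq, Nn Pp Qq}

N/I-1 ? ·: NN|Nn|nn
N/I-2 un ·: NN|Nn
N/II-1 un I-1×I-2: NN|Nn
N/II-2 un ·: NN|Nn
N/III-1 un II-2×II-1: NN|Nn
N/III-2 un ·: NN|Nn
N/IV-1 ? III-2×III-1: NN|Nn|nn
⇒ N over [I-1,I-2,II-1,II-2,III-1,III-2,IV-1]: 124 consistent
P/I-1 un ·: Pp
P/I-2 ? ·: Pp|pp
P/II-1 aff I-1×I-2: pp
P/II-2 ? ·: PP|Pp
P/III-1 un II-2×II-1: Pp
P/III-2 un ·: Pp
P/IV-1 aff III-2×III-1: pp
⇒ P over [I-1,I-2,II-1,II-2,III-1,III-2,IV-1]: 4 consistent
Q/I-1 ? ·: QQ|Qq|qq
Q/I-2 ? ·: QQ|Qq|qq
Q/II-1 ? I-1×I-2: QQ|Qq
Q/II-2 aff ·: qq
Q/III-1 ? II-2×II-1: Qq
Q/III-2 aff ·: qq
Q/IV-1 un III-2×III-1: Qq
⇒ Q over [I-1,I-2,II-1,II-2,III-1,III-2,IV-1]: 11 consistent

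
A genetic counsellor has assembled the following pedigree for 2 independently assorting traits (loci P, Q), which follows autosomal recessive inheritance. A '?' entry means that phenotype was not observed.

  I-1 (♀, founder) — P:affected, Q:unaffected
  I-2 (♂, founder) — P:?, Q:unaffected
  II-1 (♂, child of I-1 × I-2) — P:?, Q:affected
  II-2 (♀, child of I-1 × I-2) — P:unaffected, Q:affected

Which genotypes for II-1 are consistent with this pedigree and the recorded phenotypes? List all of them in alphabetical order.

P/I-1 aff ·: pp
P/I-2 ? ·: PP|Pp
P/II-1 ? I-1×I-2: Pp|pp
P/II-2 un I-1×I-2: Pp
⇒ P over [I-1,I-2,II-1,II-2]: 3 consistent
Q/I-1 un ·: Qq
Q/I-2 un ·: Qq
Q/II-1 aff I-1×I-2: qq
Q/II-2 aff I-1×I-2: qq
⇒ Q over [I-1,I-2,II-1,II-2]: 1 consistent

II-1 ∈ {Pp qq, pp qq}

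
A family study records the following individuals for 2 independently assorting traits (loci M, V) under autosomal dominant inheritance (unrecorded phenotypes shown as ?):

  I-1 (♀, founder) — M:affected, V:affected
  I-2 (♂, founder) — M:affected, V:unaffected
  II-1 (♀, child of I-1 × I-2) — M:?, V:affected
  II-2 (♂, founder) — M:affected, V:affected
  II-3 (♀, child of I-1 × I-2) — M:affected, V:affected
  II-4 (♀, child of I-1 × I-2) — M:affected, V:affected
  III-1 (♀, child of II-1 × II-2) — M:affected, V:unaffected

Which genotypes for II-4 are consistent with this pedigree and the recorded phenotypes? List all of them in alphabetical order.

II-4 ∈ {MM Vv, Mm Vv}

M/I-1 aff ·: Mm|MM
M/I-2 aff ·: Mm|MM
M/II-1 ? I-1×I-2: mm|Mm|MM
M/II-2 aff ·: Mm|MM
M/II-3 aff I-1×I-2: Mm|MM
M/II-4 aff I-1×I-2: Mm|MM
M/III-1 aff II-1×II-2: Mm|MM
⇒ M over [I-1,I-2,II-1,II-2,II-3,II-4,III-1]: 95 consistent
V/I-1 aff ·: Vv|VV
V/I-2 un ·: vv
V/II-1 aff I-1×I-2: Vv
V/II-2 aff ·: Vv
V/II-3 aff I-1×I-2: Vv
V/II-4 aff I-1×I-2: Vv
V/III-1 un II-1×II-2: vv
⇒ V over [I-1,I-2,II-1,II-2,II-3,II-4,III-1]: 2 consistent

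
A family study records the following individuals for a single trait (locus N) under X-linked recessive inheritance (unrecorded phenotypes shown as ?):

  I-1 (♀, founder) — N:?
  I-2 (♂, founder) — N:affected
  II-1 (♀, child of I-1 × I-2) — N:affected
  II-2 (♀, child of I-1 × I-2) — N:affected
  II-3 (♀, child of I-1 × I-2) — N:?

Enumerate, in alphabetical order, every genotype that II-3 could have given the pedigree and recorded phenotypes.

II-3 ∈ {X^NX^n, X^nX^n}

N/I-1 ? ·: X^NX^n|X^nX^n
N/I-2 aff ·: X^nY
N/II-1 aff I-1×I-2: X^nX^n
N/II-2 aff I-1×I-2: X^nX^n
N/II-3 ? I-1×I-2: X^NX^n|X^nX^n
⇒ N over [I-1,I-2,II-1,II-2,II-3]: 3 consistent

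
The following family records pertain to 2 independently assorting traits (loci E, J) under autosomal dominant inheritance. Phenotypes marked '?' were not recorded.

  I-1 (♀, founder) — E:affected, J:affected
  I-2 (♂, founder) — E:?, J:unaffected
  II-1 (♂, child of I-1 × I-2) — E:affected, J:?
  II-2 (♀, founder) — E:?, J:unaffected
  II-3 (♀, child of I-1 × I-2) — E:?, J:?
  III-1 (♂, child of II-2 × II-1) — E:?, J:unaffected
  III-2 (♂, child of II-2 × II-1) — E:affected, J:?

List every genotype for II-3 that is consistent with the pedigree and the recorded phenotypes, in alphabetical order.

E/I-1 aff ·: Ee|EE
E/I-2 ? ·: ee|Ee|EE
E/II-1 aff I-1×I-2: Ee|EE
E/II-2 ? ·: ee|Ee|EE
E/II-3 ? I-1×I-2: ee|Ee|EE
E/III-1 ? II-2×II-1: ee|Ee|EE
E/III-2 aff II-2×II-1: Ee|EE
⇒ E over [I-1,I-2,II-1,II-2,II-3,III-1,III-2]: 168 consistent
J/I-1 aff ·: Jj|JJ
J/I-2 un ·: jj
J/II-1 ? I-1×I-2: jj|Jj
J/II-2 un ·: jj
J/II-3 ? I-1×I-2: jj|Jj
J/III-1 un II-2×II-1: jj
J/III-2 ? II-2×II-1: jj|Jj
⇒ J over [I-1,I-2,II-1,II-2,II-3,III-1,III-2]: 8 consistent

II-3 ∈ {EE Jj, EE jj, Ee Jj, Ee jj, ee Jj, ee jj}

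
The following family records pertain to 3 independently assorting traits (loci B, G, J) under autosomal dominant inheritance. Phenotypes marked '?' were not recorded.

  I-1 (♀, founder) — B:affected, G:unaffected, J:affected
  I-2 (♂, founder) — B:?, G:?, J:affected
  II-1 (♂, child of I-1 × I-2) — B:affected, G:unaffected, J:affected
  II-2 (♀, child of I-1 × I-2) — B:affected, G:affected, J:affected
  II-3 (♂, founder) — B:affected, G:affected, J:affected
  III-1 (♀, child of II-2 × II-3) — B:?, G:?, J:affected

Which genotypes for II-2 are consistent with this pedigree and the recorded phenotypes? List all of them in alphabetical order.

B/I-1 aff ·: Bb|BB
B/I-2 ? ·: bb|Bb|BB
B/II-1 aff I-1×I-2: Bb|BB
B/II-2 aff I-1×I-2: Bb|BB
B/II-3 aff ·: Bb|BB
B/III-1 ? II-2×II-3: bb|Bb|BB
⇒ B over [I-1,I-2,II-1,II-2,II-3,III-1]: 61 consistent
G/I-1 un ·: gg
G/I-2 ? ·: Gg
G/II-1 un I-1×I-2: gg
G/II-2 aff I-1×I-2: Gg
G/II-3 aff ·: Gg|GG
G/III-1 ? II-2×II-3: gg|Gg|GG
⇒ G over [I-1,I-2,II-1,II-2,II-3,III-1]: 5 consistent
J/I-1 aff ·: Jj|JJ
J/I-2 aff ·: Jj|JJ
J/II-1 aff I-1×I-2: Jj|JJ
J/II-2 aff I-1×I-2: Jj|JJ
J/II-3 aff ·: Jj|JJ
J/III-1 aff II-2×II-3: Jj|JJ
⇒ J over [I-1,I-2,II-1,II-2,II-3,III-1]: 45 consistent

II-2 ∈ {BB Gg JJ, BB Gg Jj, Bb Gg JJ, Bb Gg Jj}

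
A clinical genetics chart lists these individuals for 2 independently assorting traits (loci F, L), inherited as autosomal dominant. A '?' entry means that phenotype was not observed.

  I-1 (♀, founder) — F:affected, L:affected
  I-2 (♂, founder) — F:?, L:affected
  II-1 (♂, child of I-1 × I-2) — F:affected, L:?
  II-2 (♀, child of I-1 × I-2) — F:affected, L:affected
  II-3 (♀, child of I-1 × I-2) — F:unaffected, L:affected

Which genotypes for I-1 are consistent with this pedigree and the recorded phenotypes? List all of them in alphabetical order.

I-1 ∈ {Ff LL, Ff Ll}

F/I-1 aff ·: Ff
F/I-2 ? ·: ff|Ff
F/II-1 aff I-1×I-2: Ff|FF
F/II-2 aff I-1×I-2: Ff|FF
F/II-3 un I-1×I-2: ff
⇒ F over [I-1,I-2,II-1,II-2,II-3]: 5 consistent
L/I-1 aff ·: Ll|LL
L/I-2 aff ·: Ll|LL
L/II-1 ? I-1×I-2: ll|Ll|LL
L/II-2 aff I-1×I-2: Ll|LL
L/II-3 aff I-1×I-2: Ll|LL
⇒ L over [I-1,I-2,II-1,II-2,II-3]: 29 consistent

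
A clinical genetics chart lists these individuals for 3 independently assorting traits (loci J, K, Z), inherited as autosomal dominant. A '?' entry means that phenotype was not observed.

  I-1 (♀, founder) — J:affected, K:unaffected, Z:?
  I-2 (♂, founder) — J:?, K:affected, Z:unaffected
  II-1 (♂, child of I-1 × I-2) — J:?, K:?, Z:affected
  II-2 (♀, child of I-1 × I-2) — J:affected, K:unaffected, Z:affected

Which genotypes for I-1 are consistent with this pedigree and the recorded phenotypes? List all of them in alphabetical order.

I-1 ∈ {JJ kk ZZ, JJ kk Zz, Jj kk ZZ, Jj kk Zz}

J/I-1 aff ·: Jj|JJ
J/I-2 ? ·: jj|Jj|JJ
J/II-1 ? I-1×I-2: jj|Jj|JJ
J/II-2 aff I-1×I-2: Jj|JJ
⇒ J over [I-1,I-2,II-1,II-2]: 18 consistent
K/I-1 un ·: kk
K/I-2 aff ·: Kk
K/II-1 ? I-1×I-2: kk|Kk
K/II-2 un I-1×I-2: kk
⇒ K over [I-1,I-2,II-1,II-2]: 2 consistent
Z/I-1 ? ·: Zz|ZZ
Z/I-2 un ·: zz
Z/II-1 aff I-1×I-2: Zz
Z/II-2 aff I-1×I-2: Zz
⇒ Z over [I-1,I-2,II-1,II-2]: 2 consistent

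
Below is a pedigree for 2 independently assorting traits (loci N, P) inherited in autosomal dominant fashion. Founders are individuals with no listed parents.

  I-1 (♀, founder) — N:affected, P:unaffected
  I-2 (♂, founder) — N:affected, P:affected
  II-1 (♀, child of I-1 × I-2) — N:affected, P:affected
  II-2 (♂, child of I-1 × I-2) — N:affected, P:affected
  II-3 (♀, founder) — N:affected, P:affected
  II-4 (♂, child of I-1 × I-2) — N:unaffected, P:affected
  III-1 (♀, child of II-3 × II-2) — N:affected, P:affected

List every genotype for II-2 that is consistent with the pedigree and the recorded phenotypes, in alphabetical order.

N/I-1 aff ·: Nn
N/I-2 aff ·: Nn
N/II-1 aff I-1×I-2: Nn|NN
N/II-2 aff I-1×I-2: Nn|NN
N/II-3 aff ·: Nn|NN
N/II-4 un I-1×I-2: nn
N/III-1 aff II-3×II-2: Nn|NN
⇒ N over [I-1,I-2,II-1,II-2,II-3,II-4,III-1]: 14 consistent
P/I-1 un ·: pp
P/I-2 aff ·: Pp|PP
P/II-1 aff I-1×I-2: Pp
P/II-2 aff I-1×I-2: Pp
P/II-3 aff ·: Pp|PP
P/II-4 aff I-1×I-2: Pp
P/III-1 aff II-3×II-2: Pp|PP
⇒ P over [I-1,I-2,II-1,II-2,II-3,II-4,III-1]: 8 consistent

II-2 ∈ {NN Pp, Nn Pp}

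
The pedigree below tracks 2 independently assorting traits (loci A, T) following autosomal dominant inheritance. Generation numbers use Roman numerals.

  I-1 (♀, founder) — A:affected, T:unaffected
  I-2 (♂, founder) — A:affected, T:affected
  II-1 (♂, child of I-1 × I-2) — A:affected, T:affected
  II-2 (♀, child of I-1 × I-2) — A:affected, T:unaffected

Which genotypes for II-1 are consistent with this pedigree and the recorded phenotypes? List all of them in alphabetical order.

A/I-1 aff ·: Aa|AA
A/I-2 aff ·: Aa|AA
A/II-1 aff I-1×I-2: Aa|AA
A/II-2 aff I-1×I-2: Aa|AA
⇒ A over [I-1,I-2,II-1,II-2]: 13 consistent
T/I-1 un ·: tt
T/I-2 aff ·: Tt
T/II-1 aff I-1×I-2: Tt
T/II-2 un I-1×I-2: tt
⇒ T over [I-1,I-2,II-1,II-2]: 1 consistent

II-1 ∈ {AA Tt, Aa Tt}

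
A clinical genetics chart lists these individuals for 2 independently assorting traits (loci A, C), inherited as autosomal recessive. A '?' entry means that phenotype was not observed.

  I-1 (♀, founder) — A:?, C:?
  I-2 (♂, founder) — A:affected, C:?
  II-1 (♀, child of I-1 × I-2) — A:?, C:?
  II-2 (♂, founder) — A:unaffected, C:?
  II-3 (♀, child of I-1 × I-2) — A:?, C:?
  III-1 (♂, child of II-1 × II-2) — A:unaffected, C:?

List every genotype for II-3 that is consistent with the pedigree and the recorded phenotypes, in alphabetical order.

A/I-1 ? ·: AA|Aa|aa
A/I-2 aff ·: aa
A/II-1 ? I-1×I-2: Aa|aa
A/II-2 un ·: AA|Aa
A/II-3 ? I-1×I-2: Aa|aa
A/III-1 un II-1×II-2: AA|Aa
⇒ A over [I-1,I-2,II-1,II-2,II-3,III-1]: 18 consistent
C/I-1 ? ·: CC|Cc|cc
C/I-2 ? ·: CC|Cc|cc
C/II-1 ? I-1×I-2: CC|Cc|cc
C/II-2 ? ·: CC|Cc|cc
C/II-3 ? I-1×I-2: CC|Cc|cc
C/III-1 ? II-1×II-2: CC|Cc|cc
⇒ C over [I-1,I-2,II-1,II-2,II-3,III-1]: 155 consistent

II-3 ∈ {Aa CC, Aa Cc, Aa cc, aa CC, aa Cc, aa cc}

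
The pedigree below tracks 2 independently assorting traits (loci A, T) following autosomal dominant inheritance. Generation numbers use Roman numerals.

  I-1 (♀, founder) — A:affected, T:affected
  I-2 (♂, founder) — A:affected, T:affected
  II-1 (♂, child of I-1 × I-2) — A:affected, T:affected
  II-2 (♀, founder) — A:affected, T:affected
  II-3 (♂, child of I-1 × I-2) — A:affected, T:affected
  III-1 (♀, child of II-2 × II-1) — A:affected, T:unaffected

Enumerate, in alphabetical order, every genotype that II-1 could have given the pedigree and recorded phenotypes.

II-1 ∈ {AA Tt, Aa Tt}

A/I-1 aff ·: Aa|AA
A/I-2 aff ·: Aa|AA
A/II-1 aff I-1×I-2: Aa|AA
A/II-2 aff ·: Aa|AA
A/II-3 aff I-1×I-2: Aa|AA
A/III-1 aff II-2×II-1: Aa|AA
⇒ A over [I-1,I-2,II-1,II-2,II-3,III-1]: 45 consistent
T/I-1 aff ·: Tt|TT
T/I-2 aff ·: Tt|TT
T/II-1 aff I-1×I-2: Tt
T/II-2 aff ·: Tt
T/II-3 aff I-1×I-2: Tt|TT
T/III-1 un II-2×II-1: tt
⇒ T over [I-1,I-2,II-1,II-2,II-3,III-1]: 6 consistent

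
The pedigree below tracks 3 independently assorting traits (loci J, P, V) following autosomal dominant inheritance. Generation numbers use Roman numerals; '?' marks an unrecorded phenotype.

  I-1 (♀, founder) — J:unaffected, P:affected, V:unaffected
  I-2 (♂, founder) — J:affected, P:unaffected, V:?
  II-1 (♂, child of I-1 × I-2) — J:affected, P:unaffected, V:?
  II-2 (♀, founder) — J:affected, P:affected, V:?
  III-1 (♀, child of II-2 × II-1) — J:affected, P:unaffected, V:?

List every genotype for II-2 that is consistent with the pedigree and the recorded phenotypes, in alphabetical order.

J/I-1 un ·: jj
J/I-2 aff ·: Jj|JJ
J/II-1 aff I-1×I-2: Jj
J/II-2 aff ·: Jj|JJ
J/III-1 aff II-2×II-1: Jj|JJ
⇒ J over [I-1,I-2,II-1,II-2,III-1]: 8 consistent
P/I-1 aff ·: Pp
P/I-2 un ·: pp
P/II-1 un I-1×I-2: pp
P/II-2 aff ·: Pp
P/III-1 un II-2×II-1: pp
⇒ P over [I-1,I-2,II-1,II-2,III-1]: 1 consistent
V/I-1 un ·: vv
V/I-2 ? ·: vv|Vv|VV
V/II-1 ? I-1×I-2: vv|Vv
V/II-2 ? ·: vv|Vv|VV
V/III-1 ? II-2×II-1: vv|Vv|VV
⇒ V over [I-1,I-2,II-1,II-2,III-1]: 22 consistent

II-2 ∈ {JJ Pp VV, JJ Pp Vv, JJ Pp vv, Jj Pp VV, Jj Pp Vv, Jj Pp vv}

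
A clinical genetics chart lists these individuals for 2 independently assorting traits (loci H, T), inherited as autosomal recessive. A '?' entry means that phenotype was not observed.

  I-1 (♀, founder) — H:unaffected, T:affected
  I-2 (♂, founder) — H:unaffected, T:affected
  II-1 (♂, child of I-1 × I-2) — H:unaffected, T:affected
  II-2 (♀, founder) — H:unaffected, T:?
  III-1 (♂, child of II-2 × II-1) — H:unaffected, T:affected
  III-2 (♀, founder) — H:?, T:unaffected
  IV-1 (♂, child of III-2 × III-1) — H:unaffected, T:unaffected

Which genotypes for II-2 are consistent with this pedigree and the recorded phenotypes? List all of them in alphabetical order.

II-2 ∈ {HH Tt, HH tt, Hh Tt, Hh tt}

H/I-1 un ·: HH|Hh
H/I-2 un ·: HH|Hh
H/II-1 un I-1×I-2: HH|Hh
H/II-2 un ·: HH|Hh
H/III-1 un II-2×II-1: HH|Hh
H/III-2 ? ·: HH|Hh|hh
H/IV-1 un III-2×III-1: HH|Hh
⇒ H over [I-1,I-2,II-1,II-2,III-1,III-2,IV-1]: 106 consistent
T/I-1 aff ·: tt
T/I-2 aff ·: tt
T/II-1 aff I-1×I-2: tt
T/II-2 ? ·: Tt|tt
T/III-1 aff II-2×II-1: tt
T/III-2 un ·: TT|Tt
T/IV-1 un III-2×III-1: Tt
⇒ T over [I-1,I-2,II-1,II-2,III-1,III-2,IV-1]: 4 consistent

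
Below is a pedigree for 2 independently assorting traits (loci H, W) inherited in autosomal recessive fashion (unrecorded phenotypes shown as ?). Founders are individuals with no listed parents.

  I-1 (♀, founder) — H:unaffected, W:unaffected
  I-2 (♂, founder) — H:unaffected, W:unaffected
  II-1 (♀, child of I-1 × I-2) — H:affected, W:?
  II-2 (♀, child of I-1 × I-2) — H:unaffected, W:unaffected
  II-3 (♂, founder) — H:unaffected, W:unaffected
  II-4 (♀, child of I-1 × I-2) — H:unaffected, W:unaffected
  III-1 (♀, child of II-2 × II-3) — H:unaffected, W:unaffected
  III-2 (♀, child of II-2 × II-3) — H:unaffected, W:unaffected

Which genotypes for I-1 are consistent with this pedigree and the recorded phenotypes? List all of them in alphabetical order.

H/I-1 un ·: Hh
H/I-2 un ·: Hh
H/II-1 aff I-1×I-2: hh
H/II-2 un I-1×I-2: HH|Hh
H/II-3 un ·: HH|Hh
H/II-4 un I-1×I-2: HH|Hh
H/III-1 un II-2×II-3: HH|Hh
H/III-2 un II-2×II-3: HH|Hh
⇒ H over [I-1,I-2,II-1,II-2,II-3,II-4,III-1,III-2]: 26 consistent
W/I-1 un ·: WW|Ww
W/I-2 un ·: WW|Ww
W/II-1 ? I-1×I-2: WW|Ww|ww
W/II-2 un I-1×I-2: WW|Ww
W/II-3 un ·: WW|Ww
W/II-4 un I-1×I-2: WW|Ww
W/III-1 un II-2×II-3: WW|Ww
W/III-2 un II-2×II-3: WW|Ww
⇒ W over [I-1,I-2,II-1,II-2,II-3,II-4,III-1,III-2]: 187 consistent

I-1 ∈ {Hh WW, Hh Ww}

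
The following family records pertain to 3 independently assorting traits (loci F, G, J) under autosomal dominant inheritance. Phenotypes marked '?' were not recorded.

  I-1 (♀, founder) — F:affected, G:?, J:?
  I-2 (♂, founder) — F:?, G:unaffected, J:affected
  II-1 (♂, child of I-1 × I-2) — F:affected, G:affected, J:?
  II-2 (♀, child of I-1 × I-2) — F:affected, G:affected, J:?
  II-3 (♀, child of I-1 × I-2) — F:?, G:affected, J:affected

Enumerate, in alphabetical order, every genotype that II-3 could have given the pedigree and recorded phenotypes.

II-3 ∈ {FF Gg JJ, FF Gg Jj, Ff Gg JJ, Ff Gg Jj, ff Gg JJ, ff Gg Jj}

F/I-1 aff ·: Ff|FF
F/I-2 ? ·: ff|Ff|FF
F/II-1 aff I-1×I-2: Ff|FF
F/II-2 aff I-1×I-2: Ff|FF
F/II-3 ? I-1×I-2: ff|Ff|FF
⇒ F over [I-1,I-2,II-1,II-2,II-3]: 32 consistent
G/I-1 ? ·: Gg|GG
G/I-2 un ·: gg
G/II-1 aff I-1×I-2: Gg
G/II-2 aff I-1×I-2: Gg
G/II-3 aff I-1×I-2: Gg
⇒ G over [I-1,I-2,II-1,II-2,II-3]: 2 consistent
J/I-1 ? ·: jj|Jj|JJ
J/I-2 aff ·: Jj|JJ
J/II-1 ? I-1×I-2: jj|Jj|JJ
J/II-2 ? I-1×I-2: jj|Jj|JJ
J/II-3 aff I-1×I-2: Jj|JJ
⇒ J over [I-1,I-2,II-1,II-2,II-3]: 40 consistent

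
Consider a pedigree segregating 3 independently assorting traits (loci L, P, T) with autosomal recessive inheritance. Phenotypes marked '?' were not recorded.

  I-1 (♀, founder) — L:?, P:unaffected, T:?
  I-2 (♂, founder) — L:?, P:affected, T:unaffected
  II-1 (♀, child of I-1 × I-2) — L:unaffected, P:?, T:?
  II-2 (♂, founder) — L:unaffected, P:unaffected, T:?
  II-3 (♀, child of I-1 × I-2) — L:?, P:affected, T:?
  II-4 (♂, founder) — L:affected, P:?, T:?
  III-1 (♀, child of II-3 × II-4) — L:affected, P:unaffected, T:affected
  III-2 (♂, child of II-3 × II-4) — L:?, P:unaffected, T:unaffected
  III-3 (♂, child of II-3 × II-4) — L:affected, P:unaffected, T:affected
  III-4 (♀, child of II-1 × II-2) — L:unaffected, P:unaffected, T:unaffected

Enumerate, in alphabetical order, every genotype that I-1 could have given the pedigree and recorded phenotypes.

L/I-1 ? ·: LL|Ll|ll
L/I-2 ? ·: LL|Ll|ll
L/II-1 un I-1×I-2: LL|Ll
L/II-2 un ·: LL|Ll
L/II-3 ? I-1×I-2: Ll|ll
L/II-4 aff ·: ll
L/III-1 aff II-3×II-4: ll
L/III-2 ? II-3×II-4: Ll|ll
L/III-3 aff II-3×II-4: ll
L/III-4 un II-1×II-2: LL|Ll
⇒ L over [I-1,I-2,II-1,II-2,II-3,II-4,III-1,III-2,III-3,III-4]: 89 consistent
P/I-1 un ·: Pp
P/I-2 aff ·: pp
P/II-1 ? I-1×I-2: Pp|pp
P/II-2 un ·: PP|Pp
P/II-3 aff I-1×I-2: pp
P/II-4 ? ·: PP|Pp
P/III-1 un II-3×II-4: Pp
P/III-2 un II-3×II-4: Pp
P/III-3 un II-3×II-4: Pp
P/III-4 un II-1×II-2: PP|Pp
⇒ P over [I-1,I-2,II-1,II-2,II-3,II-4,III-1,III-2,III-3,III-4]: 12 consistent
T/I-1 ? ·: TT|Tt|tt
T/I-2 un ·: TT|Tt
T/II-1 ? I-1×I-2: TT|Tt|tt
T/II-2 ? ·: TT|Tt|tt
T/II-3 ? I-1×I-2: Tt|tt
T/II-4 ? ·: Tt|tt
T/III-1 aff II-3×II-4: tt
T/III-2 un II-3×II-4: TT|Tt
T/III-3 aff II-3×II-4: tt
T/III-4 un II-1×II-2: TT|Tt
⇒ T over [I-1,I-2,II-1,II-2,II-3,II-4,III-1,III-2,III-3,III-4]: 141 consistent

I-1 ∈ {LL Pp TT, LL Pp Tt, LL Pp tt, Ll Pp TT, Ll Pp Tt, Ll Pp tt, ll Pp TT, ll Pp Tt, ll Pp tt}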